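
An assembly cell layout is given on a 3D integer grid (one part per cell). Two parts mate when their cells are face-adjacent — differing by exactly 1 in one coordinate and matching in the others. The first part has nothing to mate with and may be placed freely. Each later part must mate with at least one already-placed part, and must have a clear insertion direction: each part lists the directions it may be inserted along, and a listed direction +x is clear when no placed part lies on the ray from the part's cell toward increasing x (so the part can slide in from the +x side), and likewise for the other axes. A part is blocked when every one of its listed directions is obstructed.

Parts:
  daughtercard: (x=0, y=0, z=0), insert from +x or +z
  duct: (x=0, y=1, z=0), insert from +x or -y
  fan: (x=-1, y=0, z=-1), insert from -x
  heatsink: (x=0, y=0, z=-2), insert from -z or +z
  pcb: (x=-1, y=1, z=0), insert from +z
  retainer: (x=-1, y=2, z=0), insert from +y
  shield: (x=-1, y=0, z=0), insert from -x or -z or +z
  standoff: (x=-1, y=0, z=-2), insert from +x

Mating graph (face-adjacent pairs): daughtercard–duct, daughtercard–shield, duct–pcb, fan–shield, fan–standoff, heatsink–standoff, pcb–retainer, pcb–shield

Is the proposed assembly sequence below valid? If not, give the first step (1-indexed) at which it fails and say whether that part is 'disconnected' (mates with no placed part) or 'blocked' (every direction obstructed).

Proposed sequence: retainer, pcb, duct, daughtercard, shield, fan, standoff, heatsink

Valid

1. retainer@(-1, 2, 0) [+y clear] — {retainer}
2. pcb@(-1, 1, 0) [+z clear] — {pcb, retainer}
3. duct@(0, 1, 0) [+x clear] — {duct, pcb, retainer}
4. daughtercard@(0, 0, 0) [+x clear] — {daughtercard, duct, pcb, retainer}
5. shield@(-1, 0, 0) [-x clear] — {daughtercard, duct, pcb, retainer, shield}
6. fan@(-1, 0, -1) [-x clear] — {daughtercard, duct, fan, pcb, retainer, shield}
7. standoff@(-1, 0, -2) [+x clear] — {daughtercard, duct, fan, pcb, retainer, shield, standoff}
8. heatsink@(0, 0, -2) [-z clear] — {daughtercard, duct, fan, heatsink, pcb, retainer, shield, standoff}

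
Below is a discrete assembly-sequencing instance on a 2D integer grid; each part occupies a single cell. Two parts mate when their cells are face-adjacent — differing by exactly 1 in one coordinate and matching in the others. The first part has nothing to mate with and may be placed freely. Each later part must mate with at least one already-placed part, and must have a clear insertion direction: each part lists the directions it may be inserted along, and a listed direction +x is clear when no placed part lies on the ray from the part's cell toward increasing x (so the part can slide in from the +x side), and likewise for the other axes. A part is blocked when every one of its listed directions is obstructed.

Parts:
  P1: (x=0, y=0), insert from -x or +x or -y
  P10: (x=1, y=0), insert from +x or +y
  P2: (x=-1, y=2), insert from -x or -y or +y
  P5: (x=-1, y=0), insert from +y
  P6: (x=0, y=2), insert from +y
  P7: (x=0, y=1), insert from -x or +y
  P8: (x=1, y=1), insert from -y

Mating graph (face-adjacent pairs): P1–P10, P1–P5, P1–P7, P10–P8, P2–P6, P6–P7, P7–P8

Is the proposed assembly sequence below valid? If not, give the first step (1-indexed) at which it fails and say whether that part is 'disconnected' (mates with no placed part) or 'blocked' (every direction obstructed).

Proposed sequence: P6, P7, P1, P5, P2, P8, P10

Valid

1. P6@(0, 2) [+y clear] — {P6}
2. P7@(0, 1) [-x clear] — {P6, P7}
3. P1@(0, 0) [-x clear] — {P1, P6, P7}
4. P5@(-1, 0) [+y clear] — {P1, P5, P6, P7}
5. P2@(-1, 2) [-x clear] — {P1, P2, P5, P6, P7}
6. P8@(1, 1) [-y clear] — {P1, P2, P5, P6, P7, P8}
7. P10@(1, 0) [+x clear] — {P1, P10, P2, P5, P6, P7, P8}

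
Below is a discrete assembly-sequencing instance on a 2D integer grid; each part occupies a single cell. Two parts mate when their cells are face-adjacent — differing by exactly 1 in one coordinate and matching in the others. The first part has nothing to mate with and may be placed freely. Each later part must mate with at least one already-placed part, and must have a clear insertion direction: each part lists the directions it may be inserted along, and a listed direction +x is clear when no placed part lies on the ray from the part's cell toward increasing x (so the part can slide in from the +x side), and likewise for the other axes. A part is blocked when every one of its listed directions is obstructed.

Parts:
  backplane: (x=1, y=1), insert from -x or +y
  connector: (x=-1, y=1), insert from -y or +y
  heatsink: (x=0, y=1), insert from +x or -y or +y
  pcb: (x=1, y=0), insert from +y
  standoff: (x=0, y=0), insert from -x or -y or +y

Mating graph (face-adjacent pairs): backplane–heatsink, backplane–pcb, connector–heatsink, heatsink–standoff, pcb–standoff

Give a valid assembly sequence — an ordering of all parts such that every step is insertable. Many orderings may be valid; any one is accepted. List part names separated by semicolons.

pcb; standoff; heatsink; connector; backplane

1. pcb@(1, 0) [+y clear] — {pcb}
2. standoff@(0, 0) [-x clear] — {pcb, standoff}
3. heatsink@(0, 1) [+x clear] — {heatsink, pcb, standoff}
4. connector@(-1, 1) [-y clear] — {connector, heatsink, pcb, standoff}
5. backplane@(1, 1) [+y clear] — {backplane, connector, heatsink, pcb, standoff}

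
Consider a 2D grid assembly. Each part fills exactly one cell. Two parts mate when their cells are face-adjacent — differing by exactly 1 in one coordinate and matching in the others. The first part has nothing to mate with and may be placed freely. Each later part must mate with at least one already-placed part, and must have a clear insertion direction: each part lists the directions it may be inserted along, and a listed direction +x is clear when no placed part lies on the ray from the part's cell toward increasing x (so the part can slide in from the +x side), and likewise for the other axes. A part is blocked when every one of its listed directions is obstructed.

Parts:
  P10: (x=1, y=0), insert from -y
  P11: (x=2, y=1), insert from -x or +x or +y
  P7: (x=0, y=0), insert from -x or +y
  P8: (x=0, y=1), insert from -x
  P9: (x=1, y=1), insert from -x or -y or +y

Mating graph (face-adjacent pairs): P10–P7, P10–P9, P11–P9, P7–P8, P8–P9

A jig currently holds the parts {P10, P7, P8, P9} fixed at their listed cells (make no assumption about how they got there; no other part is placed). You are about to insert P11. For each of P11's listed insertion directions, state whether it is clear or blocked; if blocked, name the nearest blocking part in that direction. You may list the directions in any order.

-x: nearest on ray is P9@(1, 1) ⇒ blocked
+x: ray from P11(2, 1) has no placed part ⇒ clear
+y: ray from P11(2, 1) has no placed part ⇒ clear

+x: clear; +y: clear; -x: blocked by P9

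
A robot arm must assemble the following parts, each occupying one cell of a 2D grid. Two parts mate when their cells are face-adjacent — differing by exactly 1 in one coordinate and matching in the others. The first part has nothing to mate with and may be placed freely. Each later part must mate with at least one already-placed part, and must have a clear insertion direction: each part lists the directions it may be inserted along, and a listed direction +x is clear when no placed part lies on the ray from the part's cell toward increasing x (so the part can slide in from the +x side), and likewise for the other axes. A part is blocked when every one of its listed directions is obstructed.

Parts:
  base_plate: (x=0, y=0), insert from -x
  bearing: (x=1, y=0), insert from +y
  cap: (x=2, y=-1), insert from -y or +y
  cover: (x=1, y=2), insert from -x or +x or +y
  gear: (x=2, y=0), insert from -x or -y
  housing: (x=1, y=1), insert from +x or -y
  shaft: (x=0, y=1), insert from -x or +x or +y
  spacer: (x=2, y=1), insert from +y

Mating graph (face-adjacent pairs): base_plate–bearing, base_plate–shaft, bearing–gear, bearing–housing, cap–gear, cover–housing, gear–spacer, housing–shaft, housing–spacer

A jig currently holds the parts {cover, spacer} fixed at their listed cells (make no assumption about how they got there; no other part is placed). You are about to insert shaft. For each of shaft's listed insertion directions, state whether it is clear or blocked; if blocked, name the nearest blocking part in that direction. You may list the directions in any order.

-x: ray from shaft(0, 1) has no placed part ⇒ clear
+x: nearest on ray is spacer@(2, 1) ⇒ blocked
+y: ray from shaft(0, 1) has no placed part ⇒ clear

+x: blocked by spacer; +y: clear; -x: clear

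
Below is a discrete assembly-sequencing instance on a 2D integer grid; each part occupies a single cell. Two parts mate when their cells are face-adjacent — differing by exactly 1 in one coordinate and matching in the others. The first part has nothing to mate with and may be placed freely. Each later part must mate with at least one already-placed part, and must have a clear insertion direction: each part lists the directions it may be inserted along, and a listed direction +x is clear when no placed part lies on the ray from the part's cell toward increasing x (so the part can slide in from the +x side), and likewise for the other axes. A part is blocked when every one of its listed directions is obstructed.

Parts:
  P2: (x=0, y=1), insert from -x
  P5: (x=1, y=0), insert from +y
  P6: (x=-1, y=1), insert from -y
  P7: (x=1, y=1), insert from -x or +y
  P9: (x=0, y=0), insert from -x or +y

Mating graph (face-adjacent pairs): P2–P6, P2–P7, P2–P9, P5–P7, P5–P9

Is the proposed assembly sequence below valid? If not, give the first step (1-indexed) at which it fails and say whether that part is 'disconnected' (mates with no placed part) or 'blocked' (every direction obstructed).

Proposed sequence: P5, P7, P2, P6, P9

Valid

1. P5@(1, 0) [+y clear] — {P5}
2. P7@(1, 1) [-x clear] — {P5, P7}
3. P2@(0, 1) [-x clear] — {P2, P5, P7}
4. P6@(-1, 1) [-y clear] — {P2, P5, P6, P7}
5. P9@(0, 0) [-x clear] — {P2, P5, P6, P7, P9}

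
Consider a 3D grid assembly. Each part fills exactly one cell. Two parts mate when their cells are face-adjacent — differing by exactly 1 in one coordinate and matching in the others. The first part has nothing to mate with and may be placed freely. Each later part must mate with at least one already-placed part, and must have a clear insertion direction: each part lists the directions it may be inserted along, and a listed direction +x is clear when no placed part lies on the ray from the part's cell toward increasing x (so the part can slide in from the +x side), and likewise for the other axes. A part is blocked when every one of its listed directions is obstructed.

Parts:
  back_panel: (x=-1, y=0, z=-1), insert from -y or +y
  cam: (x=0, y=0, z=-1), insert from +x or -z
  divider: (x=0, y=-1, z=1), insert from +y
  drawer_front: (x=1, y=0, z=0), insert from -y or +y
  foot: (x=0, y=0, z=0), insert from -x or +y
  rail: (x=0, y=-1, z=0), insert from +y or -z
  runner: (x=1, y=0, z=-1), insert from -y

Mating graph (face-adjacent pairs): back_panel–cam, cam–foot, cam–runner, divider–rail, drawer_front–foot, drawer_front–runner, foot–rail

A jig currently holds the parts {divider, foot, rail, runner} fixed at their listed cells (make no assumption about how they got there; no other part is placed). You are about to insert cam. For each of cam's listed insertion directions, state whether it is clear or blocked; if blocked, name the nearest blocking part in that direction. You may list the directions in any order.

+x: nearest on ray is runner@(1, 0, -1) ⇒ blocked
-z: ray from cam(0, 0, -1) has no placed part ⇒ clear

+x: blocked by runner; -z: clear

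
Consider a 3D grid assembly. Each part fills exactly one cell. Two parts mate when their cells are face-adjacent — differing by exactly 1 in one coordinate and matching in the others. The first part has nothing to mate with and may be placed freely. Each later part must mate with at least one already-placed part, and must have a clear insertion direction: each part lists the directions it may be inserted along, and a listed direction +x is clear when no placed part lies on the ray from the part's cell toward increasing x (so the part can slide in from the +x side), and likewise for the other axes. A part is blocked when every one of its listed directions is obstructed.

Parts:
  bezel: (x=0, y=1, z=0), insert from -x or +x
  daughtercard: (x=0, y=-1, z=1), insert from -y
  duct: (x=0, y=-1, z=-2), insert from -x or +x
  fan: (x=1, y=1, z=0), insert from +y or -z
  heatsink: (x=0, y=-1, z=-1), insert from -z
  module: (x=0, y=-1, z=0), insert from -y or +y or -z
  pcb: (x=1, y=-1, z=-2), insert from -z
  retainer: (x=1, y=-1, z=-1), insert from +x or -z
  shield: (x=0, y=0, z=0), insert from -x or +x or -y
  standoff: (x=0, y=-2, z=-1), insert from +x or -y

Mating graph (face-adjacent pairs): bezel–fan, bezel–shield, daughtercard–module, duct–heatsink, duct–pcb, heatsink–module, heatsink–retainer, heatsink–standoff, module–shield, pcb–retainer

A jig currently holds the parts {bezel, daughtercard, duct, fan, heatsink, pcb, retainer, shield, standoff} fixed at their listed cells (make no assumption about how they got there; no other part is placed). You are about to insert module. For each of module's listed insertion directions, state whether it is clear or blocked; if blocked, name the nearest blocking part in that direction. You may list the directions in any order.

-y: ray from module(0, -1, 0) has no placed part ⇒ clear
+y: nearest on ray is shield@(0, 0, 0) ⇒ blocked
-z: nearest on ray is heatsink@(0, -1, -1) ⇒ blocked

+y: blocked by shield; -y: clear; -z: blocked by heatsink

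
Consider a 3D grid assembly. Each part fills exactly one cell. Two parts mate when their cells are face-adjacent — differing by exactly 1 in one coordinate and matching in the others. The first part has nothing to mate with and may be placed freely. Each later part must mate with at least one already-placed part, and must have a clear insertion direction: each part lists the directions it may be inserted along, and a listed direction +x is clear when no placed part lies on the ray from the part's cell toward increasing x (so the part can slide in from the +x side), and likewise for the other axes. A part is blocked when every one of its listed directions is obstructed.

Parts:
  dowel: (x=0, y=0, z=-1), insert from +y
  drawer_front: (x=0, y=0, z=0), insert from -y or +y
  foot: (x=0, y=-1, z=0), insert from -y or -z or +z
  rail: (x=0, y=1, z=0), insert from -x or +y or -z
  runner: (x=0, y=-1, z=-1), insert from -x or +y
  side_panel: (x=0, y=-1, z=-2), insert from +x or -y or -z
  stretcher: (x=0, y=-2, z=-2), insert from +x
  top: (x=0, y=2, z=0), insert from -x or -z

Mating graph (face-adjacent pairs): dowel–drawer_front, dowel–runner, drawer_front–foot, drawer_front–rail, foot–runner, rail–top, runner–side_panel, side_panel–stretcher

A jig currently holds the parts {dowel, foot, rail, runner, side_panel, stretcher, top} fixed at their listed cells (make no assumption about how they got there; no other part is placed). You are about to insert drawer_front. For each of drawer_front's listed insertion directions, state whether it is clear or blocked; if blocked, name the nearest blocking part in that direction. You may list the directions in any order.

-y: nearest on ray is foot@(0, -1, 0) ⇒ blocked
+y: nearest on ray is rail@(0, 1, 0) ⇒ blocked

+y: blocked by rail; -y: blocked by foot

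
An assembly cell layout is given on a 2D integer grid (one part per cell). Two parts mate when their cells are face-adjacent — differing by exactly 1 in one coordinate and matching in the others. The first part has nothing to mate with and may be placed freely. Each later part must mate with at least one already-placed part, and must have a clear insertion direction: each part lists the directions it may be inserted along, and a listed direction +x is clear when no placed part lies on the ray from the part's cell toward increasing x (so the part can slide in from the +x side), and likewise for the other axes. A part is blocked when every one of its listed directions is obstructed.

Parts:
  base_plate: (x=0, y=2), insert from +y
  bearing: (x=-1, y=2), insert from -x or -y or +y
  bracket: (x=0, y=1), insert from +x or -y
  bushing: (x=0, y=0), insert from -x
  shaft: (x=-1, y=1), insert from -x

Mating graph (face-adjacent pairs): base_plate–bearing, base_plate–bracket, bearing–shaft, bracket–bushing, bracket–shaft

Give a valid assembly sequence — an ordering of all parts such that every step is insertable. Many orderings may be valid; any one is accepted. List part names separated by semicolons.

bearing; base_plate; bracket; bushing; shaft

1. bearing@(-1, 2) [-x clear] — {bearing}
2. base_plate@(0, 2) [+y clear] — {base_plate, bearing}
3. bracket@(0, 1) [+x clear] — {base_plate, bearing, bracket}
4. bushing@(0, 0) [-x clear] — {base_plate, bearing, bracket, bushing}
5. shaft@(-1, 1) [-x clear] — {base_plate, bearing, bracket, bushing, shaft}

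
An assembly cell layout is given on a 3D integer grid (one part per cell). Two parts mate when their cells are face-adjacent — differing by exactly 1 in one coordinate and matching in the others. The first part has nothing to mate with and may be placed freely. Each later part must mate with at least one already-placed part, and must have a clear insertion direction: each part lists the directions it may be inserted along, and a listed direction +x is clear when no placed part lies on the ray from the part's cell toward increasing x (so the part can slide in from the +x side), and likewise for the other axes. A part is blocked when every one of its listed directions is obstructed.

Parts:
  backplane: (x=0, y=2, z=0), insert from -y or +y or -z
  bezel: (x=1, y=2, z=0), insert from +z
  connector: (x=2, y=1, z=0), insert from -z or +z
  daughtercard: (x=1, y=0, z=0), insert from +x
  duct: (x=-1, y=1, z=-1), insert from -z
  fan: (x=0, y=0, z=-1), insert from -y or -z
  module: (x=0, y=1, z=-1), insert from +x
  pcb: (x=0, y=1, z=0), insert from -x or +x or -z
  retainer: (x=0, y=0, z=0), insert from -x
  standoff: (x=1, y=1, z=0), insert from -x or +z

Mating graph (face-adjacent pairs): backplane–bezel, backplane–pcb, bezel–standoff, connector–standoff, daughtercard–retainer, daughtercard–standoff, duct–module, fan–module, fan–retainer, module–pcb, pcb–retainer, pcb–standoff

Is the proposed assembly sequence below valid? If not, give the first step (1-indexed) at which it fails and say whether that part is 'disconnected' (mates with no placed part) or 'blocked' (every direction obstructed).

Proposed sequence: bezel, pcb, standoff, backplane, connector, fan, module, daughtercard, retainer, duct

Invalid at step 2 (disconnected)

1. bezel@(1, 2, 0) [+z clear] — {bezel}
2. pcb@(0, 1, 0) — no placed neighbour ⇒ disconnected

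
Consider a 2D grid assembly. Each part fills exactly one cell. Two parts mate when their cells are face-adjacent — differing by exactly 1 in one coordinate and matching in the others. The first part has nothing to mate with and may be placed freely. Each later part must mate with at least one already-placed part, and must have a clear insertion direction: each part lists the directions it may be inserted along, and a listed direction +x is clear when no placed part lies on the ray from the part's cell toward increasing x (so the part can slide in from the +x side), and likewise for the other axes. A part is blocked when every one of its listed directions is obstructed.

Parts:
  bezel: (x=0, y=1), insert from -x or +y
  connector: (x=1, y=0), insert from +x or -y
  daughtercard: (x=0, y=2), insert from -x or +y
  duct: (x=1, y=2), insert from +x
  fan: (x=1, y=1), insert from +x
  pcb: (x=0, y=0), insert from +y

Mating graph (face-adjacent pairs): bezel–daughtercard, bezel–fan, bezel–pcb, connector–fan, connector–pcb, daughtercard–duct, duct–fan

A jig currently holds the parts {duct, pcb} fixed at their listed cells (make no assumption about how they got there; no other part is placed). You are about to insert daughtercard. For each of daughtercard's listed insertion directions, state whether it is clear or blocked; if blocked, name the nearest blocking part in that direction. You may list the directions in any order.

+y: clear; -x: clear

-x: ray from daughtercard(0, 2) has no placed part ⇒ clear
+y: ray from daughtercard(0, 2) has no placed part ⇒ clear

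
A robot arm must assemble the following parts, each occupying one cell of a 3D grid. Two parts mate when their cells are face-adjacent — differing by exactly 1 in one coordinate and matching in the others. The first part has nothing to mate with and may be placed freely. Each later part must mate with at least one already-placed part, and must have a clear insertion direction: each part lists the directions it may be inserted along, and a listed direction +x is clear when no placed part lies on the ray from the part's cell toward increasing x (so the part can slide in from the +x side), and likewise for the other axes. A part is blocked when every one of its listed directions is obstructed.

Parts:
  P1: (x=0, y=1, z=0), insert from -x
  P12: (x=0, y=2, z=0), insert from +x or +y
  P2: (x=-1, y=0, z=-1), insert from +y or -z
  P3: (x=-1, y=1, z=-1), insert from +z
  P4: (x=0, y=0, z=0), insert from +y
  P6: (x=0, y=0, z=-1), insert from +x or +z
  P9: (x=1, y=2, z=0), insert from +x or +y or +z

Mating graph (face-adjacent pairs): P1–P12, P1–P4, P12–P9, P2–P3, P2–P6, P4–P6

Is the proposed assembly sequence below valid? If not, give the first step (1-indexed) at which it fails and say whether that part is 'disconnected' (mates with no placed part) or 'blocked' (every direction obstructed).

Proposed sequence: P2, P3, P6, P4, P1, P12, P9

Valid

1. P2@(-1, 0, -1) [+y clear] — {P2}
2. P3@(-1, 1, -1) [+z clear] — {P2, P3}
3. P6@(0, 0, -1) [+x clear] — {P2, P3, P6}
4. P4@(0, 0, 0) [+y clear] — {P2, P3, P4, P6}
5. P1@(0, 1, 0) [-x clear] — {P1, P2, P3, P4, P6}
6. P12@(0, 2, 0) [+x clear] — {P1, P12, P2, P3, P4, P6}
7. P9@(1, 2, 0) [+x clear] — {P1, P12, P2, P3, P4, P6, P9}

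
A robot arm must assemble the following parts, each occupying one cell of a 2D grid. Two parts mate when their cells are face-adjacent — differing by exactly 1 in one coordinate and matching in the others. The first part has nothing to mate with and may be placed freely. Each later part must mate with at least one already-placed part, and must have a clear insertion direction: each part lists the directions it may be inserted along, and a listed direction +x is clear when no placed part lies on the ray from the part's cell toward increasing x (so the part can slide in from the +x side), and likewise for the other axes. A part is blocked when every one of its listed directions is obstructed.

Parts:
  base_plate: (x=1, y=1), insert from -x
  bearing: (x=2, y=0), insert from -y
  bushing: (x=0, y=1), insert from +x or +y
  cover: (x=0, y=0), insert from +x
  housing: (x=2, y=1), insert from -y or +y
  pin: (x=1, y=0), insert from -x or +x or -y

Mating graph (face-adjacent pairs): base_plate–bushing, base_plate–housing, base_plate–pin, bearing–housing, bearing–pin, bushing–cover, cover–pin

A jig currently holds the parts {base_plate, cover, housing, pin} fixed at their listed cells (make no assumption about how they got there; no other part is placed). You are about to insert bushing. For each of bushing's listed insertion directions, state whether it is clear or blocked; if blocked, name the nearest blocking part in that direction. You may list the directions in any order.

+x: blocked by base_plate; +y: clear

+x: nearest on ray is base_plate@(1, 1) ⇒ blocked
+y: ray from bushing(0, 1) has no placed part ⇒ clear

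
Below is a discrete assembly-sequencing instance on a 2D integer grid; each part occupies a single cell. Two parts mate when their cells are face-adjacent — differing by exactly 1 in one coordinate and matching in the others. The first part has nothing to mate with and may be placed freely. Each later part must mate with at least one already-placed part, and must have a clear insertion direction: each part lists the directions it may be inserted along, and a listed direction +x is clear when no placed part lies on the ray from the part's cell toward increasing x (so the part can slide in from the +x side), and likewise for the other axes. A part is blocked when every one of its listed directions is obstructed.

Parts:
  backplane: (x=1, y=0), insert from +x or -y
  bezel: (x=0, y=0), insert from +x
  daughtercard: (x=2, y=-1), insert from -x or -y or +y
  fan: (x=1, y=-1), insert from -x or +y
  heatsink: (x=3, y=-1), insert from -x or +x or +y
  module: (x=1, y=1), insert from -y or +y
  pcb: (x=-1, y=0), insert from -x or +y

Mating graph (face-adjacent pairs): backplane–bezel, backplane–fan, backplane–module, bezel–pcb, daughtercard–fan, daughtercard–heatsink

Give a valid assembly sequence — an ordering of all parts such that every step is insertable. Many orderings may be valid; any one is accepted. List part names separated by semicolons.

1. bezel@(0, 0) [+x clear] — {bezel}
2. backplane@(1, 0) [+x clear] — {backplane, bezel}
3. module@(1, 1) [+y clear] — {backplane, bezel, module}
4. pcb@(-1, 0) [-x clear] — {backplane, bezel, module, pcb}
5. fan@(1, -1) [-x clear] — {backplane, bezel, fan, module, pcb}
6. daughtercard@(2, -1) [-y clear] — {backplane, bezel, daughtercard, fan, module, pcb}
7. heatsink@(3, -1) [+x clear] — {backplane, bezel, daughtercard, fan, heatsink, module, pcb}

bezel; backplane; module; pcb; fan; daughtercard; heatsink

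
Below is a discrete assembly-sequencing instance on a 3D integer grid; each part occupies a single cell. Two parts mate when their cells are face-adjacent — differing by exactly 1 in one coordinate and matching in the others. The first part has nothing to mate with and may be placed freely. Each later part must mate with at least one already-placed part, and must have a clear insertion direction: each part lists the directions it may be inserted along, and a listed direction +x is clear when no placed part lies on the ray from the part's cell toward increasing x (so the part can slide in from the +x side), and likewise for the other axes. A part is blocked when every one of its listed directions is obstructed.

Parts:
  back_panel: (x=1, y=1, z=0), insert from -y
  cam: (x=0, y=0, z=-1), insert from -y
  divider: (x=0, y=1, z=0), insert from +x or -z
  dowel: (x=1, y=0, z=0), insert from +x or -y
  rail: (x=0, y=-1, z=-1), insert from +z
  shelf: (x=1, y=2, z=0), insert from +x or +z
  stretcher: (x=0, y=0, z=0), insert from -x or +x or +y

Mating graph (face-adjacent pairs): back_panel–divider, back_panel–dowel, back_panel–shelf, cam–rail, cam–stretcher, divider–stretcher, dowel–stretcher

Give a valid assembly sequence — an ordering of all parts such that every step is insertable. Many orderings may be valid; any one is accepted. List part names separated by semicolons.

back_panel; dowel; stretcher; cam; rail; divider; shelf

1. back_panel@(1, 1, 0) [-y clear] — {back_panel}
2. dowel@(1, 0, 0) [+x clear] — {back_panel, dowel}
3. stretcher@(0, 0, 0) [-x clear] — {back_panel, dowel, stretcher}
4. cam@(0, 0, -1) [-y clear] — {back_panel, cam, dowel, stretcher}
5. rail@(0, -1, -1) [+z clear] — {back_panel, cam, dowel, rail, stretcher}
6. divider@(0, 1, 0) [-z clear] — {back_panel, cam, divider, dowel, rail, stretcher}
7. shelf@(1, 2, 0) [+x clear] — {back_panel, cam, divider, dowel, rail, shelf, stretcher}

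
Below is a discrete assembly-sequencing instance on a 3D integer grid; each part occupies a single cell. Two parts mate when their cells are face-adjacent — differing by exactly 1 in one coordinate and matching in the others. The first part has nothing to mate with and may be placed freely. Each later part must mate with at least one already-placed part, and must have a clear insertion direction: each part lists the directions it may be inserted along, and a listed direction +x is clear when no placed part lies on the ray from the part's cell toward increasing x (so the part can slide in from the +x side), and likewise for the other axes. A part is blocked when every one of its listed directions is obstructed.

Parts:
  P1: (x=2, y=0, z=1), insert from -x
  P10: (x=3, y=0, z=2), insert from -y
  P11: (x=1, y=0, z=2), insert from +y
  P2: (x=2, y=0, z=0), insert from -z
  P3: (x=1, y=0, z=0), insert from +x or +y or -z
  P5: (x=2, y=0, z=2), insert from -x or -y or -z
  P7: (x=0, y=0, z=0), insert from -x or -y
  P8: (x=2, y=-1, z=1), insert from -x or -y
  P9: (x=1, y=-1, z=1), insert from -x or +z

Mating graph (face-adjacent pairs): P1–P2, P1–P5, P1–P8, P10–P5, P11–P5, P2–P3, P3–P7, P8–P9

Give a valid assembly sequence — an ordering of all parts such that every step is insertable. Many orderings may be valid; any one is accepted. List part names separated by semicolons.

P11; P5; P1; P2; P8; P9; P3; P7; P10

1. P11@(1, 0, 2) [+y clear] — {P11}
2. P5@(2, 0, 2) [-y clear] — {P11, P5}
3. P1@(2, 0, 1) [-x clear] — {P1, P11, P5}
4. P2@(2, 0, 0) [-z clear] — {P1, P11, P2, P5}
5. P8@(2, -1, 1) [-x clear] — {P1, P11, P2, P5, P8}
6. P9@(1, -1, 1) [-x clear] — {P1, P11, P2, P5, P8, P9}
7. P3@(1, 0, 0) [+y clear] — {P1, P11, P2, P3, P5, P8, P9}
8. P7@(0, 0, 0) [-x clear] — {P1, P11, P2, P3, P5, P7, P8, P9}
9. P10@(3, 0, 2) [-y clear] — {P1, P10, P11, P2, P3, P5, P7, P8, P9}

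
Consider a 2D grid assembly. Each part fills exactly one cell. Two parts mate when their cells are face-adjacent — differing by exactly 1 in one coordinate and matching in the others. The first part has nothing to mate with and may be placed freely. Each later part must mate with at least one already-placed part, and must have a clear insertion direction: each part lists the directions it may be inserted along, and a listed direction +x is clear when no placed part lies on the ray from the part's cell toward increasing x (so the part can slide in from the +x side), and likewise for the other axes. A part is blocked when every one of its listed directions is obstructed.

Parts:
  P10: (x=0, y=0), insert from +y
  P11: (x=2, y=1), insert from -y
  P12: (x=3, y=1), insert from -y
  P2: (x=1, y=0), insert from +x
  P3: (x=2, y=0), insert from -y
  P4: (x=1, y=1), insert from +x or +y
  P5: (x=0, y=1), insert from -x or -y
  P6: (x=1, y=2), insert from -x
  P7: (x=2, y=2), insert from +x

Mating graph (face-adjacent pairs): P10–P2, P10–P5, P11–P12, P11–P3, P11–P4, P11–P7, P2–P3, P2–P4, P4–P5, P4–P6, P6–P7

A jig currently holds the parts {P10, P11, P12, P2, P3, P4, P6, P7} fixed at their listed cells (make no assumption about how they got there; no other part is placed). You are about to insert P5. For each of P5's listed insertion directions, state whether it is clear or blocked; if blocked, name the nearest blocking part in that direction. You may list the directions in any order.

-x: ray from P5(0, 1) has no placed part ⇒ clear
-y: nearest on ray is P10@(0, 0) ⇒ blocked

-x: clear; -y: blocked by P10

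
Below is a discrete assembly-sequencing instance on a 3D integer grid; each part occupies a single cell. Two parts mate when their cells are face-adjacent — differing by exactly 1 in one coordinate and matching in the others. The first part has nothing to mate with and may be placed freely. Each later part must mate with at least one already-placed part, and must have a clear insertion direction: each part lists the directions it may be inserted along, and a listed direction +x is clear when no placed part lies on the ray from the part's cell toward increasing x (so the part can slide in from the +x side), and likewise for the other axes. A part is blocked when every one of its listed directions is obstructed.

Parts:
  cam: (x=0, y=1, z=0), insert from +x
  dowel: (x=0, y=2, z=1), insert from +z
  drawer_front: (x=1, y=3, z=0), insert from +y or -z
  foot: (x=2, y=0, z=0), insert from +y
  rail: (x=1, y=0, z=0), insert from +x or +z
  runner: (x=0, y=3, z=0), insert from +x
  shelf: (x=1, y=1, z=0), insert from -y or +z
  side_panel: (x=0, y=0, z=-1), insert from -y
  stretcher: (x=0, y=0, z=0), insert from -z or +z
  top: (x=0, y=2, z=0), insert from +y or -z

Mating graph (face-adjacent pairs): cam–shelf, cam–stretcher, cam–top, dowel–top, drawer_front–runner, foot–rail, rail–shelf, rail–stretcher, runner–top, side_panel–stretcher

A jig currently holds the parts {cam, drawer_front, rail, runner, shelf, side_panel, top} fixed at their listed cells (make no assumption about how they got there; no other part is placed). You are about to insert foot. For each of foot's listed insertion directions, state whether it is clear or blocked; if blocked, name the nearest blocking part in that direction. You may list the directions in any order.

+y: ray from foot(2, 0, 0) has no placed part ⇒ clear

+y: clear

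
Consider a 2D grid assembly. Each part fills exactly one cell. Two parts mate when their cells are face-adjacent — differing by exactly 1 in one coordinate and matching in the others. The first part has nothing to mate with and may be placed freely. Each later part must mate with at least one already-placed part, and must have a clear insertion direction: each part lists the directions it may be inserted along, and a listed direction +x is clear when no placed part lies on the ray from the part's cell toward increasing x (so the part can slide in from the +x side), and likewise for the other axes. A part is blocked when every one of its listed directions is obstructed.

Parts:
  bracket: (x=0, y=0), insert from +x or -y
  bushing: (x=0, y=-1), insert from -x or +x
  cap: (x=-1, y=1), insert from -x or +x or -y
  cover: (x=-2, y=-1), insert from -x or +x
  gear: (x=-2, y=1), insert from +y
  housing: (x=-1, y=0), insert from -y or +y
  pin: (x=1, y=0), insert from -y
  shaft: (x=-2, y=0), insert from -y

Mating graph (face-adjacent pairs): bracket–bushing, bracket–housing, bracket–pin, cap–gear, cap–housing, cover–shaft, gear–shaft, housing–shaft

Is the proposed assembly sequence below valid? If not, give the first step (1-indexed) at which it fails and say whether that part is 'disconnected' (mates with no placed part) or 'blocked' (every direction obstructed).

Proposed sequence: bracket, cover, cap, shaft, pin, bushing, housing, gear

1. bracket@(0, 0) [+x clear] — {bracket}
2. cover@(-2, -1) — no placed neighbour ⇒ disconnected

Invalid at step 2 (disconnected)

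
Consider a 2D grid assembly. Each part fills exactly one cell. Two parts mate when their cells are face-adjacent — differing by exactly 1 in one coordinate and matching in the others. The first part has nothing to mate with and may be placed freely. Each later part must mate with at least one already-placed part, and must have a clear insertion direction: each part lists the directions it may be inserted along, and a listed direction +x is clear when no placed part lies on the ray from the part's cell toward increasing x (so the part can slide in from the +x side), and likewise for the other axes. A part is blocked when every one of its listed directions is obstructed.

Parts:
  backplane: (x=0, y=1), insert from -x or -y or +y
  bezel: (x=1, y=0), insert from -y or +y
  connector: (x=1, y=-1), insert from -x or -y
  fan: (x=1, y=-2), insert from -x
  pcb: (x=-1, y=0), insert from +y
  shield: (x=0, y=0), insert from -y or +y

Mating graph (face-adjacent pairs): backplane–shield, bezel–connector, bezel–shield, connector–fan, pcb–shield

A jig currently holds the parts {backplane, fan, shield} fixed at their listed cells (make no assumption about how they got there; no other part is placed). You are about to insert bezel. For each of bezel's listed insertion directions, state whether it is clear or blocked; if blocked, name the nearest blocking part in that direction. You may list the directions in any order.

-y: nearest on ray is fan@(1, -2) ⇒ blocked
+y: ray from bezel(1, 0) has no placed part ⇒ clear

+y: clear; -y: blocked by fan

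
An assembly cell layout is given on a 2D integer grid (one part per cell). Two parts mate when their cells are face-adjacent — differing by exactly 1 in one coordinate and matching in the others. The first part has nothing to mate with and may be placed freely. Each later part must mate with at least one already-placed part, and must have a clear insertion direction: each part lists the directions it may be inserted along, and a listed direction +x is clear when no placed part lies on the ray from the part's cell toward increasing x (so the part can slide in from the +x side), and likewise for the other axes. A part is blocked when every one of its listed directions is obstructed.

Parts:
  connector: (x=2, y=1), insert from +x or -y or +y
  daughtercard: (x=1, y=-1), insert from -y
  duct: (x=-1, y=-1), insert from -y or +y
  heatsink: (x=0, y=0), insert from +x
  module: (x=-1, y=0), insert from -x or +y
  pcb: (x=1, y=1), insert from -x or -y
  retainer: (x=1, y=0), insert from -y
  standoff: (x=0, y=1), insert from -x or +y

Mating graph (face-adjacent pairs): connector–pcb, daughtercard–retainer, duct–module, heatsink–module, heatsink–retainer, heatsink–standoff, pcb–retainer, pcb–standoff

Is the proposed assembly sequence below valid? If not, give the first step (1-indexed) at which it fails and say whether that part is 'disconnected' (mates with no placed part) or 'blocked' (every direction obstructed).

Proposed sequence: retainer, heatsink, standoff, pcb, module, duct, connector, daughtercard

1. retainer@(1, 0) [-y clear] — {retainer}
2. heatsink@(0, 0) — +x all obstructed ⇒ blocked

Invalid at step 2 (blocked)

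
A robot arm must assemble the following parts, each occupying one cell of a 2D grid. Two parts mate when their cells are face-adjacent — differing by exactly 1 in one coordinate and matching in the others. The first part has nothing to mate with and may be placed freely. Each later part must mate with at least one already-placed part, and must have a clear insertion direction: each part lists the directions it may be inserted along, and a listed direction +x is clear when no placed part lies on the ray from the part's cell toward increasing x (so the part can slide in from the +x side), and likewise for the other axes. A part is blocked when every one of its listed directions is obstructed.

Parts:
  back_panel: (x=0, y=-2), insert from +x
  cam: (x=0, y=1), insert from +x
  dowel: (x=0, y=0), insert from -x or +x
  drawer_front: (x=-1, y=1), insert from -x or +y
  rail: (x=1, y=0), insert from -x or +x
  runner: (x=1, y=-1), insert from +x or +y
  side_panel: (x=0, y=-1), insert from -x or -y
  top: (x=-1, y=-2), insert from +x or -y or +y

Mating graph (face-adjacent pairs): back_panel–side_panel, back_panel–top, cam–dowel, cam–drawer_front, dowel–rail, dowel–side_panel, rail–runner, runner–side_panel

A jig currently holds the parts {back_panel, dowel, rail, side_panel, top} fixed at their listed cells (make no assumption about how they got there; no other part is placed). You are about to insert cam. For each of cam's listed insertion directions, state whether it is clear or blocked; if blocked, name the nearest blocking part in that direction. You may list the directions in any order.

+x: ray from cam(0, 1) has no placed part ⇒ clear

+x: clear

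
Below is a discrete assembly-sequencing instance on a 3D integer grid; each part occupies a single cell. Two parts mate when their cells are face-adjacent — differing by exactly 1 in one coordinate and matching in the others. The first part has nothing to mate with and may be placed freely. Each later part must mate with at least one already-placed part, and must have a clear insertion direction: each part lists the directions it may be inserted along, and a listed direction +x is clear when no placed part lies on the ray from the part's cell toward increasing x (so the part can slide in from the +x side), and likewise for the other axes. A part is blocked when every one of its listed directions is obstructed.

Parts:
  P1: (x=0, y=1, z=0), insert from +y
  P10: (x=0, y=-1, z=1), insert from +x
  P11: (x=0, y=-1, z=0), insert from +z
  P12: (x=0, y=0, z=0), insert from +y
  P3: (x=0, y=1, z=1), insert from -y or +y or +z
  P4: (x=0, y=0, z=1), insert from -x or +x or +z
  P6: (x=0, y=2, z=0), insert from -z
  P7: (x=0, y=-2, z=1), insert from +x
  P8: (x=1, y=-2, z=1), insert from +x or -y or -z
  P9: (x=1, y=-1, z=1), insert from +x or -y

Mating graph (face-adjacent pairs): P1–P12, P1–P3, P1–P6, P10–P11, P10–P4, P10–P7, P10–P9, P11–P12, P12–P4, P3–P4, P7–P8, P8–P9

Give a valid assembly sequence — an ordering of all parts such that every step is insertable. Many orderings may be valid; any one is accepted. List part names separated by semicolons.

1. P12@(0, 0, 0) [+y clear] — {P12}
2. P1@(0, 1, 0) [+y clear] — {P1, P12}
3. P6@(0, 2, 0) [-z clear] — {P1, P12, P6}
4. P4@(0, 0, 1) [-x clear] — {P1, P12, P4, P6}
5. P11@(0, -1, 0) [+z clear] — {P1, P11, P12, P4, P6}
6. P10@(0, -1, 1) [+x clear] — {P1, P10, P11, P12, P4, P6}
7. P7@(0, -2, 1) [+x clear] — {P1, P10, P11, P12, P4, P6, P7}
8. P8@(1, -2, 1) [+x clear] — {P1, P10, P11, P12, P4, P6, P7, P8}
9. P9@(1, -1, 1) [+x clear] — {P1, P10, P11, P12, P4, P6, P7, P8, P9}
10. P3@(0, 1, 1) [+y clear] — {P1, P10, P11, P12, P3, P4, P6, P7, P8, P9}

P12; P1; P6; P4; P11; P10; P7; P8; P9; P3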